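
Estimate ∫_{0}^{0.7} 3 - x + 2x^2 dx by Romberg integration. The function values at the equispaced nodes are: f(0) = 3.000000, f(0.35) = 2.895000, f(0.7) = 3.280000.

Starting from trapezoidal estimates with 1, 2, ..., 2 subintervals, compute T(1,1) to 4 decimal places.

2.0837

T(0,0) (trapezoid, 1 panel, h=0.7000): 2.198000
T(1,0) (trapezoid, 2 panels, h=0.3500): 2.112250
T(1,1) = 2.112250 + (2.112250 − 2.198000)/3 = 2.083667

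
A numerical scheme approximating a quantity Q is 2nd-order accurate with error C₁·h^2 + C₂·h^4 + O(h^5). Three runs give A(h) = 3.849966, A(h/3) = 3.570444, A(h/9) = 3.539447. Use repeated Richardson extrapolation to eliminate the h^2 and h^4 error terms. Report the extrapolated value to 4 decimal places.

First eliminate the h^2 term (factor 3^2 = 9):
  B₁ = (9·3.570444 − 3.849966)/8 = 3.535504
  B₂ = (9·3.539447 − 3.570444)/8 = 3.535572
Then eliminate the h^4 term (factor 3^4 = 81):
  (81·3.535572 − 3.535504)/80 = 3.535573

3.5356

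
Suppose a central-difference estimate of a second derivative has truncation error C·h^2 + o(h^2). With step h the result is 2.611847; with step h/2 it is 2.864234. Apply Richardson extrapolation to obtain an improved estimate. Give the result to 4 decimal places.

The leading error scales as h^2; refining by a factor of 2 reduces it by 2^2 = 4.
Extrapolated value = (4·A(h/2) − A(h)) / (4 − 1)
= (4·2.864234 − 2.611847) / 3
= 8.845089 / 3 = 2.948363

2.9484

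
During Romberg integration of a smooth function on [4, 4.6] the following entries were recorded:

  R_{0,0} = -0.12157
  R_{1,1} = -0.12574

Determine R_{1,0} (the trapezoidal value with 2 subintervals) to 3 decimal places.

-0.125

From R_{1,1} = (4·R_{1,0} − R_{0,0})/3, solve for R_{1,0}:
4·R_{1,0} = 3·(-0.12574) + (-0.12157) = -0.49879
R_{1,0} = -0.12470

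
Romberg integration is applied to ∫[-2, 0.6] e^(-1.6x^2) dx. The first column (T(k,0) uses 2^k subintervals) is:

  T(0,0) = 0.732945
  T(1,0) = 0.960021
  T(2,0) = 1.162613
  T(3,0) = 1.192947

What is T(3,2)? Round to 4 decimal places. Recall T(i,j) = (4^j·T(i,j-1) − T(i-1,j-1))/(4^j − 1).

Richardson extrapolation on the trapezoidal column (denominator 4−1=3):
T(2,1) = (4·1.162613 − 0.960021) / 3 = 1.230144
T(3,1) = (4·1.192947 − 1.162613) / 3 = 1.203058
T(3,2) = 1.203058 + (1.203058 − 1.230144)/15 = 1.201252
(Column j=1 coincides with Simpson's rule on the same nodes.)

1.2013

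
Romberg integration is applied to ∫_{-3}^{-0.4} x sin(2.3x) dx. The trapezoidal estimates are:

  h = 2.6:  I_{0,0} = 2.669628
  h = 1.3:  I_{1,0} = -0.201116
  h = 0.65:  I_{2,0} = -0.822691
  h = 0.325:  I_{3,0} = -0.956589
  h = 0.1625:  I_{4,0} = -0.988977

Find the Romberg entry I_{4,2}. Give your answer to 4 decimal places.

-0.9997

I_{3,1} = -0.956589 + (-0.956589 − (-0.822691))/3 = -1.001222
I_{4,1} = -0.988977 + (-0.988977 − (-0.956589))/3 = -0.999773
I_{4,2} = (16·(-0.999773) − (-1.001222)) / 15 = -0.999676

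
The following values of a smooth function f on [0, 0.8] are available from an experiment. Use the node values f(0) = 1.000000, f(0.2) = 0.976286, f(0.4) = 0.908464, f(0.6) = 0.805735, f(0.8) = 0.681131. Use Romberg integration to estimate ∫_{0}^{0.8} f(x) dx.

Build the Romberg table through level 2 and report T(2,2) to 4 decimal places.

0.7084

T(0,0) (trapezoid, 1 panel, h=0.8000): 0.672452
T(1,0) (trapezoid, 2 panels, h=0.4000): 0.699612
T(2,0) (trapezoid, 4 panels, h=0.2000): 0.706210
T(1,1) = 0.699612 + (0.699612 − 0.672452)/3 = 0.708665
T(2,1) = 0.706210 + (0.706210 − 0.699612)/3 = 0.708409
T(2,2) = 0.708409 + (0.708409 − 0.708665)/15 = 0.708392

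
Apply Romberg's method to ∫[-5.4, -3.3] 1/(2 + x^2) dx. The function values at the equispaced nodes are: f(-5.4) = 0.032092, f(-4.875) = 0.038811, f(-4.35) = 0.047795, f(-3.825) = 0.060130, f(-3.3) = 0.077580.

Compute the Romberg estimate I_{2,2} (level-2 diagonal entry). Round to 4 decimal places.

I_{0,0} (trapezoid, 1 panel, h=2.1000): 0.115156
I_{1,0} (trapezoid, 2 panels, h=1.0500): 0.107763
I_{2,0} (trapezoid, 4 panels, h=0.5250): 0.105825
I_{1,1} = 0.107763 + (0.107763 − 0.115156)/3 = 0.105299
I_{2,1} = 0.105825 + (0.105825 − 0.107763)/3 = 0.105179
I_{2,2} = 0.105179 + (0.105179 − 0.105299)/15 = 0.105171

0.1052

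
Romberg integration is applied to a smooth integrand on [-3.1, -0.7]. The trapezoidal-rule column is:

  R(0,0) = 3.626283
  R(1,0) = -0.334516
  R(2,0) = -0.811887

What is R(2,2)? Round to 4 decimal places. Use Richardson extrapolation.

R(1,1) = -0.334516 + (-0.334516 − 3.626283)/3 = -1.654782
R(2,1) = -0.811887 + (-0.811887 − (-0.334516))/3 = -0.971011
R(2,2) = -0.971011 + (-0.971011 − (-1.654782))/15 = -0.925426

-0.9254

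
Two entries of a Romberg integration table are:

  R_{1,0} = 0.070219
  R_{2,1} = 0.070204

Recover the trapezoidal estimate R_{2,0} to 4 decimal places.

From R_{2,1} = (4·R_{2,0} − R_{1,0})/3, solve for R_{2,0}:
4·R_{2,0} = 3·0.070204 + 0.070219 = 0.280831
R_{2,0} = 0.070208

0.0702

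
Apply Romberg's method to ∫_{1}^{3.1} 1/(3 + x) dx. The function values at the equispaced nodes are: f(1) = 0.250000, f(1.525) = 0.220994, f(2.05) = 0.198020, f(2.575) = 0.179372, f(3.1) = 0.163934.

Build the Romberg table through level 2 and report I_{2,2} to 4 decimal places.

I_{0,0} (trapezoid, 1 panel, h=2.1000): 0.434631
I_{1,0} (trapezoid, 2 panels, h=1.0500): 0.425236
I_{2,0} (trapezoid, 4 panels, h=0.5250): 0.422810
I_{1,1} = 0.425236 + (0.425236 − 0.434631)/3 = 0.422104
I_{2,1} = 0.422810 + (0.422810 − 0.425236)/3 = 0.422001
I_{2,2} = 0.422001 + (0.422001 − 0.422104)/15 = 0.421994

0.4220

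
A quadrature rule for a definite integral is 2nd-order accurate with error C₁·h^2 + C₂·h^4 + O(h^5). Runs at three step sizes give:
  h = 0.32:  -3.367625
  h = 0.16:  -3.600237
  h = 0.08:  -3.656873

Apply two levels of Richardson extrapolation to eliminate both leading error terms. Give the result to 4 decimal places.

-3.6756

First eliminate the h^2 term (factor 2^2 = 4):
  B₁ = (4·(-3.600237) − (-3.367625))/3 = -3.677774
  B₂ = (4·(-3.656873) − (-3.600237))/3 = -3.675752
Then eliminate the h^4 term (factor 2^4 = 16):
  (16·(-3.675752) − (-3.677774))/15 = -3.675617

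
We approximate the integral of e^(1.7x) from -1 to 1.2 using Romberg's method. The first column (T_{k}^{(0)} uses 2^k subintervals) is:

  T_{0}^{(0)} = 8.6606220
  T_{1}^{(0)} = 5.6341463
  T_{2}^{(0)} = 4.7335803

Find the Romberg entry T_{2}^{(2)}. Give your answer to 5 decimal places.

T_{1}^{(1)} = 5.6341463 + (5.6341463 − 8.6606220)/3 = 4.6253211
T_{2}^{(1)} = (4·4.7335803 − 5.6341463) / 3 = 4.4333916
T_{2}^{(2)} = (16·4.4333916 − 4.6253211) / 15 = 4.4205963
(Column j=1 coincides with Simpson's rule on the same nodes.)

4.42060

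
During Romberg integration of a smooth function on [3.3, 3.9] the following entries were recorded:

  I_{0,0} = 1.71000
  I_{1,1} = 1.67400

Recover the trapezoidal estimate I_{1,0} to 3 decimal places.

From I_{1,1} = (4·I_{1,0} − I_{0,0})/3, solve for I_{1,0}:
4·I_{1,0} = 3·1.67400 + 1.71000 = 6.73200
I_{1,0} = 1.68300

1.683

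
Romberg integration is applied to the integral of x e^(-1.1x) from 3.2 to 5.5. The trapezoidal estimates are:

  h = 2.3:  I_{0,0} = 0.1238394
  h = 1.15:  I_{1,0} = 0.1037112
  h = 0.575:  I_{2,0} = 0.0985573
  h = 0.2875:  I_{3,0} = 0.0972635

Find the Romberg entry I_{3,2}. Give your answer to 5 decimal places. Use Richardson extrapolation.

0.09683

Richardson extrapolation on the trapezoidal column (denominator 4−1=3):
I_{2,1} = (4·0.0985573 − 0.1037112) / 3 = 0.0968393
I_{3,1} = 0.0972635 + (0.0972635 − 0.0985573)/3 = 0.0968322
I_{3,2} = 0.0968322 + (0.0968322 − 0.0968393)/15 = 0.0968317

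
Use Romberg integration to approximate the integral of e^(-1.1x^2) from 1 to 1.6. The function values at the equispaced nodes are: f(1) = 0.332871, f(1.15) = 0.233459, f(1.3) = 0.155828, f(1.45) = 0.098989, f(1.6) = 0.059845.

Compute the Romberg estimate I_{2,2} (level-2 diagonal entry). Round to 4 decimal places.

0.1017

I_{0,0} (trapezoid, 1 panel, h=0.6000): 0.117815
I_{1,0} (trapezoid, 2 panels, h=0.3000): 0.105656
I_{2,0} (trapezoid, 4 panels, h=0.1500): 0.102695
I_{1,1} = 0.105656 + (0.105656 − 0.117815)/3 = 0.101603
I_{2,1} = 0.102695 + (0.102695 − 0.105656)/3 = 0.101708
I_{2,2} = 0.101708 + (0.101708 − 0.101603)/15 = 0.101715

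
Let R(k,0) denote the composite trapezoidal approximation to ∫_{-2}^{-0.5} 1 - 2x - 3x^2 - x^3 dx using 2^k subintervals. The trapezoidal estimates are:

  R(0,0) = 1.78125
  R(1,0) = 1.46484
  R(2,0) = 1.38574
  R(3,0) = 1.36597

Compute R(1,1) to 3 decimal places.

1.359

Richardson extrapolation on the trapezoidal column (denominator 4−1=3):
R(1,1) = (4·1.46484 − 1.78125) / 3 = 1.35937
(Column j=1 coincides with Simpson's rule on the same nodes.)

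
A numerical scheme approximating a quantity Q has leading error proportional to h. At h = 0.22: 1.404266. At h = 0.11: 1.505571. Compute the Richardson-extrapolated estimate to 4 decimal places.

1.6069

The leading error scales as h; refining by a factor of 2 reduces it by 2^1 = 2.
Extrapolated value = (2·A(h/2) − A(h)) / (2 − 1)
= (2·1.505571 − 1.404266) / 1
= 1.606876 / 1 = 1.606876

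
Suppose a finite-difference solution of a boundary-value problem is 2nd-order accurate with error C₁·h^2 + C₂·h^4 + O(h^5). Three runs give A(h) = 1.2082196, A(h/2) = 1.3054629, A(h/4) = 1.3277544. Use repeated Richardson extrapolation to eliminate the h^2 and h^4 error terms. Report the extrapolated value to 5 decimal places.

First eliminate the h^2 term (factor 2^2 = 4):
  B₁ = (4·1.3054629 − 1.2082196)/3 = 1.3378773
  B₂ = (4·1.3277544 − 1.3054629)/3 = 1.3351849
Then eliminate the h^4 term (factor 2^4 = 16):
  (16·1.3351849 − 1.3378773)/15 = 1.3350054

1.33501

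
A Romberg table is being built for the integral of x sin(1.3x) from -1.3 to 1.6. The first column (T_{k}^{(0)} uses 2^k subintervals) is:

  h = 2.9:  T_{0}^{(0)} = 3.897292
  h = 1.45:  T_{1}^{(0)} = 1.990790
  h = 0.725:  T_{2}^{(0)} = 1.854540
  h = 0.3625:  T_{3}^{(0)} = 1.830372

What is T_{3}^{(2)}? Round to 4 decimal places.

1.8232

Richardson extrapolation on the trapezoidal column (denominator 4−1=3):
T_{2}^{(1)} = (4·1.854540 − 1.990790) / 3 = 1.809123
T_{3}^{(1)} = 1.830372 + (1.830372 − 1.854540)/3 = 1.822316
T_{3}^{(2)} = 1.822316 + (1.822316 − 1.809123)/15 = 1.823196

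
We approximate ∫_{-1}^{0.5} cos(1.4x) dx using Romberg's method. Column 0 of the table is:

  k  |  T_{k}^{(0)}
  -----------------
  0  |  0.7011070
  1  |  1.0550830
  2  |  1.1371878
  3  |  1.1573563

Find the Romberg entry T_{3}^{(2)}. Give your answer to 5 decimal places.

1.16405

Richardson extrapolation on the trapezoidal column (denominator 4−1=3):
T_{2}^{(1)} = 1.1371878 + (1.1371878 − 1.0550830)/3 = 1.1645561
T_{3}^{(1)} = (4·1.1573563 − 1.1371878) / 3 = 1.1640791
T_{3}^{(2)} = (16·1.1640791 − 1.1645561) / 15 = 1.1640473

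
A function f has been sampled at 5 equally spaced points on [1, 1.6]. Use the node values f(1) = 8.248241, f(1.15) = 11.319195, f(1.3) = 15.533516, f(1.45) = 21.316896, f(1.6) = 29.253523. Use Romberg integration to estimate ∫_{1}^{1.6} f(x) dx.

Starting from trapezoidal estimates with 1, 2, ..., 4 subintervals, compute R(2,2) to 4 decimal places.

R(0,0) (trapezoid, 1 panel, h=0.6000): 11.250529
R(1,0) (trapezoid, 2 panels, h=0.3000): 10.285319
R(2,0) (trapezoid, 4 panels, h=0.1500): 10.038073
R(1,1) = 10.285319 + (10.285319 − 11.250529)/3 = 9.963582
R(2,1) = 10.038073 + (10.038073 − 10.285319)/3 = 9.955658
R(2,2) = 9.955658 + (9.955658 − 9.963582)/15 = 9.955130

9.9551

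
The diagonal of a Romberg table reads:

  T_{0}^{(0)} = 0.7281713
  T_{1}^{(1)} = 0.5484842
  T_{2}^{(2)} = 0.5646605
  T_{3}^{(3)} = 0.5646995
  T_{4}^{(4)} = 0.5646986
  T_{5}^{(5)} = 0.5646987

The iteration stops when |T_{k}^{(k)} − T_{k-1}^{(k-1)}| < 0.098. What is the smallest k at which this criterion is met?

|T_{1}^{(1)} − T_{0}^{(0)}| = 0.1796871 ≥ 0.098
|T_{2}^{(2)} − T_{1}^{(1)}| = 0.0161763 < 0.098

k = 2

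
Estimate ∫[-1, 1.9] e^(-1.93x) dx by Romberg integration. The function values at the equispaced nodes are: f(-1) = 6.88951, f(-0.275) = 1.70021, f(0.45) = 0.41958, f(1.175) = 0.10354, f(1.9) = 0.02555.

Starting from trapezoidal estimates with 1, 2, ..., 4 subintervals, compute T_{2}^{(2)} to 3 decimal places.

3.582

T_{0}^{(0)} (trapezoid, 1 panel, h=2.9000): 10.02684
T_{1}^{(0)} (trapezoid, 2 panels, h=1.4500): 5.62181
T_{2}^{(0)} (trapezoid, 4 panels, h=0.7250): 4.11862
T_{1}^{(1)} = 5.62181 + (5.62181 − 10.02684)/3 = 4.15347
T_{2}^{(1)} = 4.11862 + (4.11862 − 5.62181)/3 = 3.61756
T_{2}^{(2)} = 3.61756 + (3.61756 − 4.15347)/15 = 3.58183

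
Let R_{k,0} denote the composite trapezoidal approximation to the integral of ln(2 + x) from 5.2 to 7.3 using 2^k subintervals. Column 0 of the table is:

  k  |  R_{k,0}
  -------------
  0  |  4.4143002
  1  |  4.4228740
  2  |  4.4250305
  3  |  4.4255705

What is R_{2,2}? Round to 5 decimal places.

Richardson extrapolation on the trapezoidal column (denominator 4−1=3):
R_{1,1} = 4.4228740 + (4.4228740 − 4.4143002)/3 = 4.4257319
R_{2,1} = (4·4.4250305 − 4.4228740) / 3 = 4.4257493
R_{2,2} = 4.4257493 + (4.4257493 − 4.4257319)/15 = 4.4257505

4.42575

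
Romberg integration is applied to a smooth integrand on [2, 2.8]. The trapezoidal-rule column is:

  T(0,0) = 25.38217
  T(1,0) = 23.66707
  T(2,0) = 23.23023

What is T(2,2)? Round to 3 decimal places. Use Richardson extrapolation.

Richardson extrapolation on the trapezoidal column (denominator 4−1=3):
T(1,1) = (4·23.66707 − 25.38217) / 3 = 23.09537
T(2,1) = (4·23.23023 − 23.66707) / 3 = 23.08462
T(2,2) = 23.08462 + (23.08462 − 23.09537)/15 = 23.08390

23.084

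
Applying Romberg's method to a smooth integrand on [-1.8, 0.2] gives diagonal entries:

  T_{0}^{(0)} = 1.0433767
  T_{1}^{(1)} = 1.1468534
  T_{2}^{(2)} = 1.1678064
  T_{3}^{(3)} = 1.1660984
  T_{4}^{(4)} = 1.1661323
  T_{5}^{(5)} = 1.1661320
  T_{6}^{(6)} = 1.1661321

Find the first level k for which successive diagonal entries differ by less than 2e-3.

k = 3

|T_{1}^{(1)} − T_{0}^{(0)}| = 0.1034767 ≥ 2e-3
|T_{2}^{(2)} − T_{1}^{(1)}| = 0.0209530 ≥ 2e-3
|T_{3}^{(3)} − T_{2}^{(2)}| = 0.0017080 < 2e-3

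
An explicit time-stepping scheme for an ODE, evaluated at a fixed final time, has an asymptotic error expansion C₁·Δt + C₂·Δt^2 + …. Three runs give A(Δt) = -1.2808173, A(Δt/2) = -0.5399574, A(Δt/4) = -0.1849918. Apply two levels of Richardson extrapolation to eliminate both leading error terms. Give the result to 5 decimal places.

0.15966

First eliminate the Δt term (factor 2^1 = 2):
  B₁ = (2·(-0.5399574) − (-1.2808173))/1 = 0.2009025
  B₂ = (2·(-0.1849918) − (-0.5399574))/1 = 0.1699738
Then eliminate the Δt^2 term (factor 2^2 = 4):
  (4·0.1699738 − 0.2009025)/3 = 0.1596642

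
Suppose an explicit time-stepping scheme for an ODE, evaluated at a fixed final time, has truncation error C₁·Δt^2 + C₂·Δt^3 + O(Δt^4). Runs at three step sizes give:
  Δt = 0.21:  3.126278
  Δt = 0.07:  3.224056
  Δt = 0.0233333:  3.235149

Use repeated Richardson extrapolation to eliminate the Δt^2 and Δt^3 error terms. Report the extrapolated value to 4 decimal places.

3.2365

First eliminate the Δt^2 term (factor 3^2 = 9):
  B₁ = (9·3.224056 − 3.126278)/8 = 3.236278
  B₂ = (9·3.235149 − 3.224056)/8 = 3.236536
Then eliminate the Δt^3 term (factor 3^3 = 27):
  (27·3.236536 − 3.236278)/26 = 3.236546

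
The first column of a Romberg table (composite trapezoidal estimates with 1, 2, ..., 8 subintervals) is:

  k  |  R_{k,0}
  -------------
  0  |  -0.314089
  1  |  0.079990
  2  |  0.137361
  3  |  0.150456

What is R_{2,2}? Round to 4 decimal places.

R_{1,1} = 0.079990 + (0.079990 − (-0.314089))/3 = 0.211350
R_{2,1} = (4·0.137361 − 0.079990) / 3 = 0.156485
R_{2,2} = (16·0.156485 − 0.211350) / 15 = 0.152827

0.1528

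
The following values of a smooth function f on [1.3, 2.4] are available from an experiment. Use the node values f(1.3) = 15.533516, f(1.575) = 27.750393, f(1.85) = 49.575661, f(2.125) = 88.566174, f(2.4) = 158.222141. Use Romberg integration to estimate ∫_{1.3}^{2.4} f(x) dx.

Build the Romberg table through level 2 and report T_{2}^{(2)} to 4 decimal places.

67.6296

T_{0}^{(0)} (trapezoid, 1 panel, h=1.1000): 95.565611
T_{1}^{(0)} (trapezoid, 2 panels, h=0.5500): 75.049419
T_{2}^{(0)} (trapezoid, 4 panels, h=0.2750): 69.511766
T_{1}^{(1)} = 75.049419 + (75.049419 − 95.565611)/3 = 68.210688
T_{2}^{(1)} = 69.511766 + (69.511766 − 75.049419)/3 = 67.665882
T_{2}^{(2)} = 67.665882 + (67.665882 − 68.210688)/15 = 67.629562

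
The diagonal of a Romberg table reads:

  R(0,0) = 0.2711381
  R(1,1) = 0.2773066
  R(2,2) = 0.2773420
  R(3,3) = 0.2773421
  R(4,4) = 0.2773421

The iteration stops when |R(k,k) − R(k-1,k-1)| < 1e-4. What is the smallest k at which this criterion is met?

|R(1,1) − R(0,0)| = 0.0061685 ≥ 1e-4
|R(2,2) − R(1,1)| = 0.0000354 < 1e-4

k = 2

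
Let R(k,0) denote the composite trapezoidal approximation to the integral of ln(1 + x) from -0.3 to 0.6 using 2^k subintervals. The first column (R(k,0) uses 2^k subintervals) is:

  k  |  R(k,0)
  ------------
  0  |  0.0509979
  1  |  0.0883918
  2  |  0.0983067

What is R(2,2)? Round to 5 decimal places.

0.10166

Richardson extrapolation on the trapezoidal column (denominator 4−1=3):
R(1,1) = (4·0.0883918 − 0.0509979) / 3 = 0.1008564
R(2,1) = 0.0983067 + (0.0983067 − 0.0883918)/3 = 0.1016117
R(2,2) = (16·0.1016117 − 0.1008564) / 15 = 0.1016621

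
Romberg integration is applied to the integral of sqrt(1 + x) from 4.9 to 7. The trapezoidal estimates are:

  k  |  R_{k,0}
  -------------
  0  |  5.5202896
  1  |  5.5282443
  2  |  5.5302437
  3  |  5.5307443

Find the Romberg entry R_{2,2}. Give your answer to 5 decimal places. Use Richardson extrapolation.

5.53091

Richardson extrapolation on the trapezoidal column (denominator 4−1=3):
R_{1,1} = 5.5282443 + (5.5282443 − 5.5202896)/3 = 5.5308959
R_{2,1} = 5.5302437 + (5.5302437 − 5.5282443)/3 = 5.5309102
R_{2,2} = (16·5.5309102 − 5.5308959) / 15 = 5.5309112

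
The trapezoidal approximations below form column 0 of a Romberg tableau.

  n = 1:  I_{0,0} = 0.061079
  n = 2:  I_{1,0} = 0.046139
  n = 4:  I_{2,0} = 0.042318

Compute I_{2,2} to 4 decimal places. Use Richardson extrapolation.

Richardson extrapolation on the trapezoidal column (denominator 4−1=3):
I_{1,1} = 0.046139 + (0.046139 − 0.061079)/3 = 0.041159
I_{2,1} = 0.042318 + (0.042318 − 0.046139)/3 = 0.041044
I_{2,2} = 0.041044 + (0.041044 − 0.041159)/15 = 0.041036

0.0410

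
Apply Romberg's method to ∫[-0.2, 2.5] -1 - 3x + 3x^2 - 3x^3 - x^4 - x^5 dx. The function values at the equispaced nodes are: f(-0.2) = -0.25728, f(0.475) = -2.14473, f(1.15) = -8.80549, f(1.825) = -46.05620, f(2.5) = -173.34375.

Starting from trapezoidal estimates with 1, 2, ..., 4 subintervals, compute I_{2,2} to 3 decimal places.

-85.899

I_{0,0} (trapezoid, 1 panel, h=2.7000): -234.36139
I_{1,0} (trapezoid, 2 panels, h=1.3500): -129.06811
I_{2,0} (trapezoid, 4 panels, h=0.6750): -97.06968
I_{1,1} = -129.06811 + (-129.06811 − (-234.36139))/3 = -93.97035
I_{2,1} = -97.06968 + (-97.06968 − (-129.06811))/3 = -86.40354
I_{2,2} = -86.40354 + (-86.40354 − (-93.97035))/15 = -85.89909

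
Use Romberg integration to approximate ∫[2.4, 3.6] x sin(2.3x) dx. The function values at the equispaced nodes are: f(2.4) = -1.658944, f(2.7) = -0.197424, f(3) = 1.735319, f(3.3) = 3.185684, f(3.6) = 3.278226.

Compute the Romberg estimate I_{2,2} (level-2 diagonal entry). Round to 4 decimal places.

I_{0,0} (trapezoid, 1 panel, h=1.2000): 0.971569
I_{1,0} (trapezoid, 2 panels, h=0.6000): 1.526976
I_{2,0} (trapezoid, 4 panels, h=0.3000): 1.659966
I_{1,1} = 1.526976 + (1.526976 − 0.971569)/3 = 1.712112
I_{2,1} = 1.659966 + (1.659966 − 1.526976)/3 = 1.704296
I_{2,2} = 1.704296 + (1.704296 − 1.712112)/15 = 1.703775

1.7038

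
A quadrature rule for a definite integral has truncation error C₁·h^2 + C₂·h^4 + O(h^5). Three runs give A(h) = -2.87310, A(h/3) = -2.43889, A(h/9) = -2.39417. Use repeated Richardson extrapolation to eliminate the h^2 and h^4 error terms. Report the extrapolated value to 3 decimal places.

First eliminate the h^2 term (factor 3^2 = 9):
  B₁ = (9·(-2.43889) − (-2.87310))/8 = -2.38461
  B₂ = (9·(-2.39417) − (-2.43889))/8 = -2.38858
Then eliminate the h^4 term (factor 3^4 = 81):
  (81·(-2.38858) − (-2.38461))/80 = -2.38863

-2.389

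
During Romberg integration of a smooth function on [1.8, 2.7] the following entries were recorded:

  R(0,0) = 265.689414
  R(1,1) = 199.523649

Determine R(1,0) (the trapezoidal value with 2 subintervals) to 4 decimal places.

216.0651

From R(1,1) = (4·R(1,0) − R(0,0))/3, solve for R(1,0):
4·R(1,0) = 3·199.523649 + 265.689414 = 864.260361
R(1,0) = 216.065090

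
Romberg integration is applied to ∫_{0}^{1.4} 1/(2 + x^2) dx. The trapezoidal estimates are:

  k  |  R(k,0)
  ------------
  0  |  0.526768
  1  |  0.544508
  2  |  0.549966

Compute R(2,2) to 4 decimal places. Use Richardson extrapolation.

0.5519

Richardson extrapolation on the trapezoidal column (denominator 4−1=3):
R(1,1) = (4·0.544508 − 0.526768) / 3 = 0.550421
R(2,1) = (4·0.549966 − 0.544508) / 3 = 0.551785
R(2,2) = 0.551785 + (0.551785 − 0.550421)/15 = 0.551876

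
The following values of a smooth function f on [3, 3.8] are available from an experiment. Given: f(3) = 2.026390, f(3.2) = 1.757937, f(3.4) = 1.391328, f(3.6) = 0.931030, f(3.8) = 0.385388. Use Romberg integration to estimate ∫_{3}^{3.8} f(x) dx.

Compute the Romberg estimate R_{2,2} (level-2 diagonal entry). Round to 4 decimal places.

R_{0,0} (trapezoid, 1 panel, h=0.8000): 0.964711
R_{1,0} (trapezoid, 2 panels, h=0.4000): 1.038887
R_{2,0} (trapezoid, 4 panels, h=0.2000): 1.057237
R_{1,1} = 1.038887 + (1.038887 − 0.964711)/3 = 1.063612
R_{2,1} = 1.057237 + (1.057237 − 1.038887)/3 = 1.063354
R_{2,2} = 1.063354 + (1.063354 − 1.063612)/15 = 1.063337

1.0633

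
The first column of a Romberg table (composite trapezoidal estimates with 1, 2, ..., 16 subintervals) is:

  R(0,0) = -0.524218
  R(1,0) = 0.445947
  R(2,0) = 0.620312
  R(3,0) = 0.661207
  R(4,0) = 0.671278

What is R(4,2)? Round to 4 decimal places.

0.6746

Richardson extrapolation on the trapezoidal column (denominator 4−1=3):
R(3,1) = 0.661207 + (0.661207 − 0.620312)/3 = 0.674839
R(4,1) = (4·0.671278 − 0.661207) / 3 = 0.674635
R(4,2) = 0.674635 + (0.674635 − 0.674839)/15 = 0.674621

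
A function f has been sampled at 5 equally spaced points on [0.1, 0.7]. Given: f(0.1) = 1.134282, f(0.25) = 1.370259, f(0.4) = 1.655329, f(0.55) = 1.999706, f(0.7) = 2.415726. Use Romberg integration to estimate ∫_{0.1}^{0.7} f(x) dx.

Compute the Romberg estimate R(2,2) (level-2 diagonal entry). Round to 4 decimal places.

R(0,0) (trapezoid, 1 panel, h=0.6000): 1.065002
R(1,0) (trapezoid, 2 panels, h=0.3000): 1.029100
R(2,0) (trapezoid, 4 panels, h=0.1500): 1.020045
R(1,1) = 1.029100 + (1.029100 − 1.065002)/3 = 1.017133
R(2,1) = 1.020045 + (1.020045 − 1.029100)/3 = 1.017027
R(2,2) = 1.017027 + (1.017027 − 1.017133)/15 = 1.017020

1.0170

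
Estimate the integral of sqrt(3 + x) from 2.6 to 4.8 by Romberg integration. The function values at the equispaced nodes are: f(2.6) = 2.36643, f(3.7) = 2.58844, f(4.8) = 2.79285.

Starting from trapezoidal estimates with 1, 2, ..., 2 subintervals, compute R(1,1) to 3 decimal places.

R(0,0) (trapezoid, 1 panel, h=2.2000): 5.67521
R(1,0) (trapezoid, 2 panels, h=1.1000): 5.68489
R(1,1) = 5.68489 + (5.68489 − 5.67521)/3 = 5.68812

5.688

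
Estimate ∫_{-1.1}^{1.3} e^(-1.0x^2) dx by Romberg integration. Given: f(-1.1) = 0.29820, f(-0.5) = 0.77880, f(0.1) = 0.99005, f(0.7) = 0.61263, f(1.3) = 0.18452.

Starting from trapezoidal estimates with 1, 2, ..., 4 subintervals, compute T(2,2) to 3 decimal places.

T(0,0) (trapezoid, 1 panel, h=2.4000): 0.57926
T(1,0) (trapezoid, 2 panels, h=1.2000): 1.47769
T(2,0) (trapezoid, 4 panels, h=0.6000): 1.57370
T(1,1) = 1.47769 + (1.47769 − 0.57926)/3 = 1.77717
T(2,1) = 1.57370 + (1.57370 − 1.47769)/3 = 1.60570
T(2,2) = 1.60570 + (1.60570 − 1.77717)/15 = 1.59427

1.594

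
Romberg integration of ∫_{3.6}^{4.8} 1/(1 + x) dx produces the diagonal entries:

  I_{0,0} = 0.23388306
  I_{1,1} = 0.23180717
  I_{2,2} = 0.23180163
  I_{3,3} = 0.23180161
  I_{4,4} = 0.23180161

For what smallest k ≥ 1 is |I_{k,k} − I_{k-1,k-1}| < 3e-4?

|I_{1,1} − I_{0,0}| = 0.00207589 ≥ 3e-4
|I_{2,2} − I_{1,1}| = 0.00000554 < 3e-4

k = 2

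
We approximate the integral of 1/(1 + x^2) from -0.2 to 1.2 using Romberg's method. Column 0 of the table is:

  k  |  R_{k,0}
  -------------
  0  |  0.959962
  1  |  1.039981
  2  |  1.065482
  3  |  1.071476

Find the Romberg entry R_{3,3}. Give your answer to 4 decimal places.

1.0734

Richardson extrapolation on the trapezoidal column (denominator 4−1=3):
R_{1,1} = (4·1.039981 − 0.959962) / 3 = 1.066654
R_{2,1} = (4·1.065482 − 1.039981) / 3 = 1.073982
R_{3,1} = 1.071476 + (1.071476 − 1.065482)/3 = 1.073474
R_{2,2} = 1.073982 + (1.073982 − 1.066654)/15 = 1.074471
R_{3,2} = 1.073474 + (1.073474 − 1.073982)/15 = 1.073440
R_{3,3} = 1.073440 + (1.073440 − 1.074471)/63 = 1.073424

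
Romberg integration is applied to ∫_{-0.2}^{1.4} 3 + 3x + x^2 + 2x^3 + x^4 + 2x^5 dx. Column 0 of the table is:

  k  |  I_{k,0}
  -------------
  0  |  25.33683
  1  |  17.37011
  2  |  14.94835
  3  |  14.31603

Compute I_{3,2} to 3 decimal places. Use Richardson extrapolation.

14.103

Richardson extrapolation on the trapezoidal column (denominator 4−1=3):
I_{2,1} = 14.94835 + (14.94835 − 17.37011)/3 = 14.14110
I_{3,1} = (4·14.31603 − 14.94835) / 3 = 14.10526
I_{3,2} = 14.10526 + (14.10526 − 14.14110)/15 = 14.10287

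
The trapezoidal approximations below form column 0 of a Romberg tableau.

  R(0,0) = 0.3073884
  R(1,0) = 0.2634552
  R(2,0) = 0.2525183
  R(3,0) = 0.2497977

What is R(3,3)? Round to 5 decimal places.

0.24889

Richardson extrapolation on the trapezoidal column (denominator 4−1=3):
R(1,1) = 0.2634552 + (0.2634552 − 0.3073884)/3 = 0.2488108
R(2,1) = 0.2525183 + (0.2525183 − 0.2634552)/3 = 0.2488727
R(3,1) = 0.2497977 + (0.2497977 − 0.2525183)/3 = 0.2488908
R(2,2) = (16·0.2488727 − 0.2488108) / 15 = 0.2488768
R(3,2) = 0.2488908 + (0.2488908 − 0.2488727)/15 = 0.2488920
R(3,3) = 0.2488920 + (0.2488920 − 0.2488768)/63 = 0.2488922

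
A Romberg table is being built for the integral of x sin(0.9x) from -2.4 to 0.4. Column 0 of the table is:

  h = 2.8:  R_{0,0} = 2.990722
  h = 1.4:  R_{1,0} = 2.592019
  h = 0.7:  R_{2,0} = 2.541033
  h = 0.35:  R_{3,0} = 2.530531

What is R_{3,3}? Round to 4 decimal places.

2.5272

R_{1,1} = 2.592019 + (2.592019 − 2.990722)/3 = 2.459118
R_{2,1} = (4·2.541033 − 2.592019) / 3 = 2.524038
R_{3,1} = 2.530531 + (2.530531 − 2.541033)/3 = 2.527030
R_{2,2} = 2.524038 + (2.524038 − 2.459118)/15 = 2.528366
R_{3,2} = (16·2.527030 − 2.524038) / 15 = 2.527229
R_{3,3} = 2.527229 + (2.527229 − 2.528366)/63 = 2.527211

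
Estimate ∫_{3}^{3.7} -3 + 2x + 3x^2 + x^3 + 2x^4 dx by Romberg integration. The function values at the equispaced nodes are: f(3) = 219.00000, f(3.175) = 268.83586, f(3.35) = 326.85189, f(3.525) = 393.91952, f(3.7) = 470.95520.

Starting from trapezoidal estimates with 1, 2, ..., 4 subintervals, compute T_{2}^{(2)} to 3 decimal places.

233.023

T_{0}^{(0)} (trapezoid, 1 panel, h=0.7000): 241.48432
T_{1}^{(0)} (trapezoid, 2 panels, h=0.3500): 235.14032
T_{2}^{(0)} (trapezoid, 4 panels, h=0.1750): 233.55235
T_{1}^{(1)} = 235.14032 + (235.14032 − 241.48432)/3 = 233.02565
T_{2}^{(1)} = 233.55235 + (233.55235 − 235.14032)/3 = 233.02303
T_{2}^{(2)} = 233.02303 + (233.02303 − 233.02565)/15 = 233.02286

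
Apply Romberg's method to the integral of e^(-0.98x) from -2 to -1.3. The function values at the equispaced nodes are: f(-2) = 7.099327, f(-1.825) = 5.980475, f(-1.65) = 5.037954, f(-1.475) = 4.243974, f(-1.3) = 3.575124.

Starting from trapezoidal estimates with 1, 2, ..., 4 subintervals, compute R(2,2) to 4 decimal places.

3.5961

R(0,0) (trapezoid, 1 panel, h=0.7000): 3.736058
R(1,0) (trapezoid, 2 panels, h=0.3500): 3.631313
R(2,0) (trapezoid, 4 panels, h=0.1750): 3.604935
R(1,1) = 3.631313 + (3.631313 − 3.736058)/3 = 3.596398
R(2,1) = 3.604935 + (3.604935 − 3.631313)/3 = 3.596142
R(2,2) = 3.596142 + (3.596142 − 3.596398)/15 = 3.596125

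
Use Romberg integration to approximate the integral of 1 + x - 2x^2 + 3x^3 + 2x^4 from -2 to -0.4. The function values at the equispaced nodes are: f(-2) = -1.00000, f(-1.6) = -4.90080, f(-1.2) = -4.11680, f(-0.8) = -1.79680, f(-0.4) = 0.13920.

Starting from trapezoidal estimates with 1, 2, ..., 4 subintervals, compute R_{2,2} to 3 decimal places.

R_{0,0} (trapezoid, 1 panel, h=1.6000): -0.68864
R_{1,0} (trapezoid, 2 panels, h=0.8000): -3.63776
R_{2,0} (trapezoid, 4 panels, h=0.4000): -4.49792
R_{1,1} = -3.63776 + (-3.63776 − (-0.68864))/3 = -4.62080
R_{2,1} = -4.49792 + (-4.49792 − (-3.63776))/3 = -4.78464
R_{2,2} = -4.78464 + (-4.78464 − (-4.62080))/15 = -4.79556

-4.796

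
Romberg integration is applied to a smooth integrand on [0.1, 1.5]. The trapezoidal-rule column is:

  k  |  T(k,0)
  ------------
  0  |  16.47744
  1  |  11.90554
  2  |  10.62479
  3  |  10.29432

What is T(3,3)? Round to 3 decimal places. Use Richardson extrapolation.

Richardson extrapolation on the trapezoidal column (denominator 4−1=3):
T(1,1) = 11.90554 + (11.90554 − 16.47744)/3 = 10.38157
T(2,1) = 10.62479 + (10.62479 − 11.90554)/3 = 10.19787
T(3,1) = (4·10.29432 − 10.62479) / 3 = 10.18416
T(2,2) = 10.19787 + (10.19787 − 10.38157)/15 = 10.18562
T(3,2) = (16·10.18416 − 10.19787) / 15 = 10.18325
T(3,3) = 10.18325 + (10.18325 − 10.18562)/63 = 10.18321

10.183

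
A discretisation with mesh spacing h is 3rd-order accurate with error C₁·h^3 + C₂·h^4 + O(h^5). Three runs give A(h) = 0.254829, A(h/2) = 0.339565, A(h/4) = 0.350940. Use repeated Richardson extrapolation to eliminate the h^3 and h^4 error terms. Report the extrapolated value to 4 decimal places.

0.3526

First eliminate the h^3 term (factor 2^3 = 8):
  B₁ = (8·0.339565 − 0.254829)/7 = 0.351670
  B₂ = (8·0.350940 − 0.339565)/7 = 0.352565
Then eliminate the h^4 term (factor 2^4 = 16):
  (16·0.352565 − 0.351670)/15 = 0.352625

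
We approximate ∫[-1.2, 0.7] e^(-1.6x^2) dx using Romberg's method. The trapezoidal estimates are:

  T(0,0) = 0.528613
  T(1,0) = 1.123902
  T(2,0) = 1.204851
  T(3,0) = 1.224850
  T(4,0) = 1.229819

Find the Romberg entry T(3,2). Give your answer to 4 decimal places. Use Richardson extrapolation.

1.2315

Richardson extrapolation on the trapezoidal column (denominator 4−1=3):
T(2,1) = (4·1.204851 − 1.123902) / 3 = 1.231834
T(3,1) = (4·1.224850 − 1.204851) / 3 = 1.231516
T(3,2) = 1.231516 + (1.231516 − 1.231834)/15 = 1.231495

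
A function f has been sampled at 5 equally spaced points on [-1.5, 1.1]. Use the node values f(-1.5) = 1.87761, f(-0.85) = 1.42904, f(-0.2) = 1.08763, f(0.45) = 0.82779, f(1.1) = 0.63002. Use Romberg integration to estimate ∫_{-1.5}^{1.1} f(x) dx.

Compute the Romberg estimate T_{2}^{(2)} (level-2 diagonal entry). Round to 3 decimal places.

T_{0}^{(0)} (trapezoid, 1 panel, h=2.6000): 3.25992
T_{1}^{(0)} (trapezoid, 2 panels, h=1.3000): 3.04388
T_{2}^{(0)} (trapezoid, 4 panels, h=0.6500): 2.98888
T_{1}^{(1)} = 3.04388 + (3.04388 − 3.25992)/3 = 2.97187
T_{2}^{(1)} = 2.98888 + (2.98888 − 3.04388)/3 = 2.97055
T_{2}^{(2)} = 2.97055 + (2.97055 − 2.97187)/15 = 2.97046

2.970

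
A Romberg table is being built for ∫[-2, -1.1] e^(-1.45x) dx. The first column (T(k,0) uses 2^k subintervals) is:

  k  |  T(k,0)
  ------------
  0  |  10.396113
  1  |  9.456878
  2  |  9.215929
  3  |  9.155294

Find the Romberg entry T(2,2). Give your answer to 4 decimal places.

9.1351

T(1,1) = 9.456878 + (9.456878 − 10.396113)/3 = 9.143800
T(2,1) = 9.215929 + (9.215929 − 9.456878)/3 = 9.135613
T(2,2) = (16·9.135613 − 9.143800) / 15 = 9.135067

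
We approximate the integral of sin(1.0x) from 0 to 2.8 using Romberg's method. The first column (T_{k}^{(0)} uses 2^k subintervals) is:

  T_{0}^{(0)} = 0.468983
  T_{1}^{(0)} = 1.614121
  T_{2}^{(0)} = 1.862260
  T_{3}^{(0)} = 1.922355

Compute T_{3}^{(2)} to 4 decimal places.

Richardson extrapolation on the trapezoidal column (denominator 4−1=3):
T_{2}^{(1)} = (4·1.862260 − 1.614121) / 3 = 1.944973
T_{3}^{(1)} = (4·1.922355 − 1.862260) / 3 = 1.942387
T_{3}^{(2)} = 1.942387 + (1.942387 − 1.944973)/15 = 1.942215

1.9422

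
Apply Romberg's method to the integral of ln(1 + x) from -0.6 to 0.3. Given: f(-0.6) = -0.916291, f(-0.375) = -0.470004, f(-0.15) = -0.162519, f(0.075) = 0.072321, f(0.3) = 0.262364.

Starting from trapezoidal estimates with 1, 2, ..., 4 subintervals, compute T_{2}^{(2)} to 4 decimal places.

-0.1925

T_{0}^{(0)} (trapezoid, 1 panel, h=0.9000): -0.294267
T_{1}^{(0)} (trapezoid, 2 panels, h=0.4500): -0.220267
T_{2}^{(0)} (trapezoid, 4 panels, h=0.2250): -0.199612
T_{1}^{(1)} = -0.220267 + (-0.220267 − (-0.294267))/3 = -0.195600
T_{2}^{(1)} = -0.199612 + (-0.199612 − (-0.220267))/3 = -0.192727
T_{2}^{(2)} = -0.192727 + (-0.192727 − (-0.195600))/15 = -0.192535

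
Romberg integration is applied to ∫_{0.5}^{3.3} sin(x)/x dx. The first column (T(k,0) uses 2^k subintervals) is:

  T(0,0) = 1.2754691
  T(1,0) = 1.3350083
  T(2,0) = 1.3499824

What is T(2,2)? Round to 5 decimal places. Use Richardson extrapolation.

1.35498

T(1,1) = 1.3350083 + (1.3350083 − 1.2754691)/3 = 1.3548547
T(2,1) = (4·1.3499824 − 1.3350083) / 3 = 1.3549738
T(2,2) = 1.3549738 + (1.3549738 − 1.3548547)/15 = 1.3549817
(Column j=1 coincides with Simpson's rule on the same nodes.)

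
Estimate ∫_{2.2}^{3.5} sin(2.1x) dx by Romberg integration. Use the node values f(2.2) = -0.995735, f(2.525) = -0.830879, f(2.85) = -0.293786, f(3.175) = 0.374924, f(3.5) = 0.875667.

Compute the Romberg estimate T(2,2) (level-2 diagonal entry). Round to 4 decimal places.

T(0,0) (trapezoid, 1 panel, h=1.3000): -0.078044
T(1,0) (trapezoid, 2 panels, h=0.6500): -0.229983
T(2,0) (trapezoid, 4 panels, h=0.3250): -0.263177
T(1,1) = -0.229983 + (-0.229983 − (-0.078044))/3 = -0.280629
T(2,1) = -0.263177 + (-0.263177 − (-0.229983))/3 = -0.274242
T(2,2) = -0.274242 + (-0.274242 − (-0.280629))/15 = -0.273816

-0.2738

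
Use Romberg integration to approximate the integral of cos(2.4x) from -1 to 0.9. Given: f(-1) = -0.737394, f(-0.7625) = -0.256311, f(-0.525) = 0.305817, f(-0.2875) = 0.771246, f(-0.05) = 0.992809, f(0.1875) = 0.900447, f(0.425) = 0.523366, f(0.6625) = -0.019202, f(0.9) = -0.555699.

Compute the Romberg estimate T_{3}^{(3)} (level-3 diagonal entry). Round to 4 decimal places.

0.6279

T_{0}^{(0)} (trapezoid, 1 panel, h=1.9000): -1.228438
T_{1}^{(0)} (trapezoid, 2 panels, h=0.9500): 0.328949
T_{2}^{(0)} (trapezoid, 4 panels, h=0.4750): 0.558337
T_{3}^{(0)} (trapezoid, 8 panels, h=0.2375): 0.610761
T_{1}^{(1)} = 0.328949 + (0.328949 − (-1.228438))/3 = 0.848078
T_{2}^{(1)} = 0.558337 + (0.558337 − 0.328949)/3 = 0.634800
T_{3}^{(1)} = 0.610761 + (0.610761 − 0.558337)/3 = 0.628236
T_{2}^{(2)} = 0.634800 + (0.634800 − 0.848078)/15 = 0.620581
T_{3}^{(2)} = 0.628236 + (0.628236 − 0.634800)/15 = 0.627798
T_{3}^{(3)} = 0.627798 + (0.627798 − 0.620581)/63 = 0.627913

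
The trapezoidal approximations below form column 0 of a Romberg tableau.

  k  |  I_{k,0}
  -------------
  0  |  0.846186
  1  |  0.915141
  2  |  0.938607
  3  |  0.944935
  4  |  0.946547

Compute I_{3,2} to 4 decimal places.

0.9471

Richardson extrapolation on the trapezoidal column (denominator 4−1=3):
I_{2,1} = (4·0.938607 − 0.915141) / 3 = 0.946429
I_{3,1} = 0.944935 + (0.944935 − 0.938607)/3 = 0.947044
I_{3,2} = 0.947044 + (0.947044 − 0.946429)/15 = 0.947085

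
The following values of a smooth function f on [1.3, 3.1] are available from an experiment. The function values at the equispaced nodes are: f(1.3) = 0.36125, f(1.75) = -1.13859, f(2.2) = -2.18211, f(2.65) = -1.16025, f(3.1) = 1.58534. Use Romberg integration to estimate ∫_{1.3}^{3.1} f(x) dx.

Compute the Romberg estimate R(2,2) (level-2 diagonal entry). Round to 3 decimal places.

-1.722

R(0,0) (trapezoid, 1 panel, h=1.8000): 1.75193
R(1,0) (trapezoid, 2 panels, h=0.9000): -1.08793
R(2,0) (trapezoid, 4 panels, h=0.4500): -1.57844
R(1,1) = -1.08793 + (-1.08793 − 1.75193)/3 = -2.03455
R(2,1) = -1.57844 + (-1.57844 − (-1.08793))/3 = -1.74194
R(2,2) = -1.74194 + (-1.74194 − (-2.03455))/15 = -1.72243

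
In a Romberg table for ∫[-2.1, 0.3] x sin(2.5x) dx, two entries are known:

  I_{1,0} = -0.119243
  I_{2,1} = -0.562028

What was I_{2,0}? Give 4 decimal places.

From I_{2,1} = (4·I_{2,0} − I_{1,0})/3, solve for I_{2,0}:
4·I_{2,0} = 3·(-0.562028) + (-0.119243) = -1.805327
I_{2,0} = -0.451332

-0.4513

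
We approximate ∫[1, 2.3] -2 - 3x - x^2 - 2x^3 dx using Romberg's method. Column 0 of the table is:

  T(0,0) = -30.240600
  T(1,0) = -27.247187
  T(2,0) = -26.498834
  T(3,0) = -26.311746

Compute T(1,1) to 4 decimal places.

Richardson extrapolation on the trapezoidal column (denominator 4−1=3):
T(1,1) = (4·(-27.247187) − (-30.240600)) / 3 = -26.249383

-26.2494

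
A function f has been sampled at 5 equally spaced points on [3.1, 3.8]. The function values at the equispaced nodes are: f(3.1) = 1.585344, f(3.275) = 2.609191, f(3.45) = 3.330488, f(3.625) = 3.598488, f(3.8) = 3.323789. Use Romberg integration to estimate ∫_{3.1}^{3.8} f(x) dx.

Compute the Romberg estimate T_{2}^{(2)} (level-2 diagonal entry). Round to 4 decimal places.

T_{0}^{(0)} (trapezoid, 1 panel, h=0.7000): 1.718197
T_{1}^{(0)} (trapezoid, 2 panels, h=0.3500): 2.024769
T_{2}^{(0)} (trapezoid, 4 panels, h=0.1750): 2.098728
T_{1}^{(1)} = 2.024769 + (2.024769 − 1.718197)/3 = 2.126960
T_{2}^{(1)} = 2.098728 + (2.098728 − 2.024769)/3 = 2.123381
T_{2}^{(2)} = 2.123381 + (2.123381 − 2.126960)/15 = 2.123142

2.1231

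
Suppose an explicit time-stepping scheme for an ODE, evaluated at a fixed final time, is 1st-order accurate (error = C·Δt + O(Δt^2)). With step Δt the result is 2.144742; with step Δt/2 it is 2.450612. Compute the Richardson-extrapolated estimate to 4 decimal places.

2.7565

Extrapolated value = (2·A(Δt/2) − A(Δt)) / (2 − 1)
= (2·2.450612 − 2.144742) / 1
= 2.756482 / 1 = 2.756482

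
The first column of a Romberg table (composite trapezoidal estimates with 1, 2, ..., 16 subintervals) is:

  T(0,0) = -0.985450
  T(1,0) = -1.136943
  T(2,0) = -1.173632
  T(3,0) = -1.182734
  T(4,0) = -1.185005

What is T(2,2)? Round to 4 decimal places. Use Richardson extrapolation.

-1.1858

Richardson extrapolation on the trapezoidal column (denominator 4−1=3):
T(1,1) = (4·(-1.136943) − (-0.985450)) / 3 = -1.187441
T(2,1) = (4·(-1.173632) − (-1.136943)) / 3 = -1.185862
T(2,2) = (16·(-1.185862) − (-1.187441)) / 15 = -1.185757
(Column j=1 coincides with Simpson's rule on the same nodes.)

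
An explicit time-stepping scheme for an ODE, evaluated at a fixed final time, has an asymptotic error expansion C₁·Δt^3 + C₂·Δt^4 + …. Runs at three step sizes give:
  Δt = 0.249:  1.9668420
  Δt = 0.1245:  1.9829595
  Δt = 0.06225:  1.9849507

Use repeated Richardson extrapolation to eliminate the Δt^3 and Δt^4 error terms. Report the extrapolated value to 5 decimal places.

First eliminate the Δt^3 term (factor 2^3 = 8):
  B₁ = (8·1.9829595 − 1.9668420)/7 = 1.9852620
  B₂ = (8·1.9849507 − 1.9829595)/7 = 1.9852352
Then eliminate the Δt^4 term (factor 2^4 = 16):
  (16·1.9852352 − 1.9852620)/15 = 1.9852334

1.98523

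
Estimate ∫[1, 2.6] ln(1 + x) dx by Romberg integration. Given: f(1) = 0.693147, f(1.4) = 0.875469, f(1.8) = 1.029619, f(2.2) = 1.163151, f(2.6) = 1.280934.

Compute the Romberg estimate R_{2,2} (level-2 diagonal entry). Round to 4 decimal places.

R_{0,0} (trapezoid, 1 panel, h=1.6000): 1.579265
R_{1,0} (trapezoid, 2 panels, h=0.8000): 1.613328
R_{2,0} (trapezoid, 4 panels, h=0.4000): 1.622112
R_{1,1} = 1.613328 + (1.613328 − 1.579265)/3 = 1.624682
R_{2,1} = 1.622112 + (1.622112 − 1.613328)/3 = 1.625040
R_{2,2} = 1.625040 + (1.625040 − 1.624682)/15 = 1.625064

1.6251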